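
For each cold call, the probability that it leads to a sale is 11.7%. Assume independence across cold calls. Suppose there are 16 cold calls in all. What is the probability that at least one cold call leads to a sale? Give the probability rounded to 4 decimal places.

0.8634

P(at least one) = 1 − P(none) = 1 − (1 − 0.117)^16
= 1 − 0.136575 = 0.863425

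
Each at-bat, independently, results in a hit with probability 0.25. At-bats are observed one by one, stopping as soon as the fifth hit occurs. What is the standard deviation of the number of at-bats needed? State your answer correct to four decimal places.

7.7460

Y = total at-bats until the fifth success; negative binomial with r=5, p=0.25.
SD(Y) = √[r(1−p)/p²] = √(60.000000) = 7.745967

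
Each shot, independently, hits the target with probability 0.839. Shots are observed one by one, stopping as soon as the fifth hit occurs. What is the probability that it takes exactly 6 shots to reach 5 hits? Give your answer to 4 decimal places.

Y = trial on which the fifth success occurs; negative binomial, r=5, p=0.839.
P(Y=6) = C(5,4) · p^5 · (1−p)^1
= 5 · 0.41573 · 0.161 = 0.334661

0.3347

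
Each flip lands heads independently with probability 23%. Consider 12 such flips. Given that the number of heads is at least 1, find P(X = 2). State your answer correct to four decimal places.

X ~ Binomial(12, 0.23). Want P(X=2 | X≥1) = P(X=2) / P(X≥1).
P(X=2) = C(12,2)·0.23^2·0.77^10 = 0.255804
P(X≥1) = 1 − 0.043440 = 0.956560
Ratio = 0.255804 / 0.956560 = 0.267420

0.2674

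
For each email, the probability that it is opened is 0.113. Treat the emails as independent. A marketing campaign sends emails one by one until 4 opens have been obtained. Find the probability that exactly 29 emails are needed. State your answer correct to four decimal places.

0.0267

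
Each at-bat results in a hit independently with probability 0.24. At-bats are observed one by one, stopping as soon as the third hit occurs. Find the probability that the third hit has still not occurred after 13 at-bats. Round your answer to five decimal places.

0.36359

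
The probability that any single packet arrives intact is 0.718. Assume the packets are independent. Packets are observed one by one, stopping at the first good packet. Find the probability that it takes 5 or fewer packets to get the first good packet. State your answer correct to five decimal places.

0.99822

Y = number of packets to the first success; geometric, p = 0.718.
P(Y ≤ 5) = 1 − (1−p)^5 = 1 − 0.0017834 = 0.9982166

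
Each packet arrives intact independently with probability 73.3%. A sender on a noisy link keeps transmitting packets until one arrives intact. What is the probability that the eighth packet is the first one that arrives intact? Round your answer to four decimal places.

Geometric (trials to first success), p = 0.733.
P(Y = 8) = (1−p)^7 · p = 9.6734e-05 · 0.733 = 0.000071

0.0001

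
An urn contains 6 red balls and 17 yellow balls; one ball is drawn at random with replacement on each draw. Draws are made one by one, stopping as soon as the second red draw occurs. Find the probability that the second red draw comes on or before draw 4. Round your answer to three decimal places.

Finishing within 4 draws ⇔ at least 2 successes in the first 4. With X ~ Binomial(4, 0.260870), P(Y ≤ 4) = 1 − P(X ≤ 1).
  k=0: C(4,0)·0.260870^0·0.739130^4 = 0.29846
  k=1: C(4,1)·0.260870^1·0.739130^3 = 0.42135
1 − 0.71981 = 0.28019

0.280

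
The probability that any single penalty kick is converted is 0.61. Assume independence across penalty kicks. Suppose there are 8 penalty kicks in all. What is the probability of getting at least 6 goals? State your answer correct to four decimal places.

X ~ Binomial(8, 0.61); P(X ≥ 6) = Σ C(8,k) p^k (1−p)^(8−k) over k:
  k=6: C(8,6)·0.61^6·0.39^2 = 0.219415
  k=7: C(8,7)·0.61^7·0.39^1 = 0.098054
  k=8: C(8,8)·0.61^8·0.39^0 = 0.019171
Total = 0.336639

0.3366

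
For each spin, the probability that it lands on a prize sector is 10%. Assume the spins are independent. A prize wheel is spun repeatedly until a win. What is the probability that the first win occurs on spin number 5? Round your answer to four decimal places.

Geometric (trials to first success), p = 0.10.
P(Y = 5) = (1−p)^4 · p = 0.6561 · 0.10 = 0.065610

0.0656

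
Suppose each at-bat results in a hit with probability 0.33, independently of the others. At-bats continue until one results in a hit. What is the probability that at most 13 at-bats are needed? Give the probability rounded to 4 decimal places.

0.9945

Y = number of at-bats to the first success; geometric, p = 0.33.
P(Y ≤ 13) = 1 − (1−p)^13 = 1 − 0.005482 = 0.994518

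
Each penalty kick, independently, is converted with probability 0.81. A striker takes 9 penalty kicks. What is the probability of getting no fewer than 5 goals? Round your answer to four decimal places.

X ~ Binomial(9, 0.81); P(X ≥ 5) = Σ C(9,k) p^k (1−p)^(9−k) over k:
  k=5: C(9,5)·0.81^5·0.19^4 = 0.057255
  k=6: C(9,6)·0.81^6·0.19^3 = 0.162723
  k=7: C(9,7)·0.81^7·0.19^2 = 0.297307
  k=8: C(9,8)·0.81^8·0.19^1 = 0.316866
  k=9: C(9,9)·0.81^9·0.19^0 = 0.150095
Total = 0.984246

0.9842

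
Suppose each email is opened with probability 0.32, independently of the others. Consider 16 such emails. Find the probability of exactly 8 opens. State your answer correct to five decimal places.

X ~ Binomial(n=16, p=0.32).
P(X=8) = C(16,8) · p^8 · (1−p)^8
= 12870 · 0.00010995 · 0.045716 = 0.0646919

0.06469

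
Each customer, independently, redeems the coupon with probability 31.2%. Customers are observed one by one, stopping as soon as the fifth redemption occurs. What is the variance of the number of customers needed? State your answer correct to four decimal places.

Y = total customers until the fifth success; negative binomial with r=5, p=0.312.
Var(Y) = r(1−p)/p² = 5·0.688 / 0.312² = 35.338593

35.3386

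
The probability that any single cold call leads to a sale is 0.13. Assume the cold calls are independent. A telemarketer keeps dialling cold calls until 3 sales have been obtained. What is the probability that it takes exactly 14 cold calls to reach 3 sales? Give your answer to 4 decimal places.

Y = trial on which the third success occurs; negative binomial, r=3, p=0.13.
P(Y=14) = C(13,2) · p^3 · (1−p)^11
= 78 · 0.002197 · 0.21613 = 0.037037

0.0370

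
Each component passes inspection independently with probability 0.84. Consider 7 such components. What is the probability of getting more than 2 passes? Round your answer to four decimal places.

X ~ Binomial(7, 0.84); P(X ≥ 3) = Σ C(7,k) p^k (1−p)^(7−k) over k:
  k=3: C(7,3)·0.84^3·0.16^4 = 0.013595
  k=4: C(7,4)·0.84^4·0.16^3 = 0.071375
  k=5: C(7,5)·0.84^5·0.16^2 = 0.224831
  k=6: C(7,6)·0.84^6·0.16^1 = 0.393454
  k=7: C(7,7)·0.84^7·0.16^0 = 0.295090
Total = 0.998345

0.9983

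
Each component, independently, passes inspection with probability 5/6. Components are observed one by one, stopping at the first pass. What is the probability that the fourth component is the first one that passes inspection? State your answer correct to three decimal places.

0.004

Geometric (trials to first success), p = 0.833333.
P(Y = 4) = (1−p)^3 · p = 0.0046296 · 0.833333 = 0.00386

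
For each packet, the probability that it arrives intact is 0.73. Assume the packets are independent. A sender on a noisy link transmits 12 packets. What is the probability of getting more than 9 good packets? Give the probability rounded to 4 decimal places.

0.3313

X ~ Binomial(12, 0.73); P(X ≥ 10) = Σ C(12,k) p^k (1−p)^(12−k) over k:
  k=10: C(12,10)·0.73^10·0.27^2 = 0.206776
  k=11: C(12,11)·0.73^11·0.27^1 = 0.101647
  k=12: C(12,12)·0.73^12·0.27^0 = 0.022902
Total = 0.331325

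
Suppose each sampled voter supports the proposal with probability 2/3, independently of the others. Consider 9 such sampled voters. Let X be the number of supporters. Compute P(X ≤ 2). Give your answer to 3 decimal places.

X ~ Binomial(9, 0.666667); P(X ≤ 2) = Σ C(9,k) p^k (1−p)^(9−k) over k:
  k=0: C(9,0)·0.666667^0·0.333333^9 = 0.00005
  k=1: C(9,1)·0.666667^1·0.333333^8 = 0.00091
  k=2: C(9,2)·0.666667^2·0.333333^7 = 0.00732
Total = 0.00828

0.008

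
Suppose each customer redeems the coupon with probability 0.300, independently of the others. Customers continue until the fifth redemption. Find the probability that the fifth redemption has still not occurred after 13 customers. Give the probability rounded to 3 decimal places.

Needing more than 13 customers ⇔ fewer than 5 successes in the first 13. With X ~ Binomial(13, 0.30), P(Y > 13) = P(X ≤ 4).
  k=0: C(13,0)·0.30^0·0.70^13 = 0.00969
  k=1: C(13,1)·0.30^1·0.70^12 = 0.05398
  k=2: C(13,2)·0.30^2·0.70^11 = 0.13881
  k=3: C(13,3)·0.30^3·0.70^10 = 0.21813
  k=4: C(13,4)·0.30^4·0.70^9 = 0.23371
P(X ≤ 4) = 0.65431

0.654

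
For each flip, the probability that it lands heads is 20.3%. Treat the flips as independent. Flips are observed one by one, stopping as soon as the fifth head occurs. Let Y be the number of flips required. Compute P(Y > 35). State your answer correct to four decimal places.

Needing more than 35 flips ⇔ fewer than 5 successes in the first 35. With X ~ Binomial(35, 0.203), P(Y > 35) = P(X ≤ 4).
  k=0: C(35,0)·0.203^0·0.797^35 = 0.000356
  k=1: C(35,1)·0.203^1·0.797^34 = 0.003171
  k=2: C(35,2)·0.203^2·0.797^33 = 0.013729
  k=3: C(35,3)·0.203^3·0.797^32 = 0.038465
  k=4: C(35,4)·0.203^4·0.797^31 = 0.078378
P(X ≤ 4) = 0.134098

0.1341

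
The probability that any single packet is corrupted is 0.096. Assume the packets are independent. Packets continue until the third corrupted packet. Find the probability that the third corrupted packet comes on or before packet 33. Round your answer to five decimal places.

Finishing within 33 packets ⇔ at least 3 successes in the first 33. With X ~ Binomial(33, 0.096), P(Y ≤ 33) = 1 − P(X ≤ 2).
  k=0: C(33,0)·0.096^0·0.904^33 = 0.0357732
  k=1: C(33,1)·0.096^1·0.904^32 = 0.1253646
  k=2: C(33,2)·0.096^2·0.904^31 = 0.2130089
1 − 0.3741467 = 0.6258533

0.62585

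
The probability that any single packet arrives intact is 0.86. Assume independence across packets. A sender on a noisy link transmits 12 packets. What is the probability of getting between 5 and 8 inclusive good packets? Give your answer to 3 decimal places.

0.075

X ~ Binomial(12, 0.86); P(5 ≤ X ≤ 8) = Σ C(12,k) p^k (1−p)^(12−k) over k:
  k=5: C(12,5)·0.86^5·0.14^7 = 0.00039
  k=6: C(12,6)·0.86^6·0.14^6 = 0.00281
  k=7: C(12,7)·0.86^7·0.14^5 = 0.01482
  k=8: C(12,8)·0.86^8·0.14^4 = 0.05690
Total = 0.07493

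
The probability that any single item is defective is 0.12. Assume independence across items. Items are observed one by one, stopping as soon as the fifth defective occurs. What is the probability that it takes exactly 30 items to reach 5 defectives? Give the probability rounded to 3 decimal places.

Y = trial on which the fifth success occurs; negative binomial, r=5, p=0.12.
P(Y=30) = C(29,4) · p^5 · (1−p)^25
= 23751 · 2.4883e-05 · 0.040932 = 0.02419

0.024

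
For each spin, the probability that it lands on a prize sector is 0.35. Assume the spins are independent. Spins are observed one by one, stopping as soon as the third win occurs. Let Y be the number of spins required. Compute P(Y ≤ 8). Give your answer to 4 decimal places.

Finishing within 8 spins ⇔ at least 3 successes in the first 8. With X ~ Binomial(8, 0.35), P(Y ≤ 8) = 1 − P(X ≤ 2).
  k=0: C(8,0)·0.35^0·0.65^8 = 0.031864
  k=1: C(8,1)·0.35^1·0.65^7 = 0.137262
  k=2: C(8,2)·0.35^2·0.65^6 = 0.258687
1 − 0.427814 = 0.572186

0.5722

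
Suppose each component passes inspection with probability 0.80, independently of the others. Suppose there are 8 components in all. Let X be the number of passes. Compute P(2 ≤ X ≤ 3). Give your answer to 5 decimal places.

X ~ Binomial(8, 0.80); P(2 ≤ X ≤ 3) = Σ C(8,k) p^k (1−p)^(8−k) over k:
  k=2: C(8,2)·0.80^2·0.20^6 = 0.0011469
  k=3: C(8,3)·0.80^3·0.20^5 = 0.0091750
Total = 0.0103219

0.01032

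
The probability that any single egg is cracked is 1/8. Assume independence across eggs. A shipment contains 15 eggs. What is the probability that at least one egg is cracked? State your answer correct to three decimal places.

0.865

P(at least one) = 1 − P(none) = 1 − (1 − 0.125)^15
= 1 − 0.13493 = 0.86507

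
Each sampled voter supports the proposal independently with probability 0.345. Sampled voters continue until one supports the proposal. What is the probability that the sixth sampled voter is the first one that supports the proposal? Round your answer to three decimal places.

0.042

Geometric (trials to first success), p = 0.345.
P(Y = 6) = (1−p)^5 · p = 0.12056 · 0.345 = 0.04159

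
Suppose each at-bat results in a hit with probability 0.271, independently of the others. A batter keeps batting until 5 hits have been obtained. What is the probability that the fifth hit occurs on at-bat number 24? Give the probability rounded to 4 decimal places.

Y = trial on which the fifth success occurs; negative binomial, r=5, p=0.271.
P(Y=24) = C(23,4) · p^5 · (1−p)^19
= 8855 · 0.0014617 · 0.002465 = 0.031905

0.0319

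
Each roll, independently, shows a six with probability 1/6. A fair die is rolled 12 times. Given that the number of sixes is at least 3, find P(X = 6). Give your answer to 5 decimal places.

0.02056

X ~ Binomial(12, 0.166667). Want P(X=6 | X≥3) = P(X=6) / P(X≥3).
P(X=6) = C(12,6)·0.166667^6·0.833333^6 = 0.0066325
P(X≥3) = 1 − 0.1121567 − 0.2691760 − 0.2960936 = 0.3225738
Ratio = 0.0066325 / 0.3225738 = 0.0205612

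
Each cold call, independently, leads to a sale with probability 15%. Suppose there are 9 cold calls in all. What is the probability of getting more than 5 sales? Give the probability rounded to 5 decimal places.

0.00063

X ~ Binomial(9, 0.15); P(X ≥ 6) = Σ C(9,k) p^k (1−p)^(9−k) over k:
  k=6: C(9,6)·0.15^6·0.85^3 = 0.0005876
  k=7: C(9,7)·0.15^7·0.85^2 = 0.0000444
  k=8: C(9,8)·0.15^8·0.85^1 = 0.0000020
  k=9: C(9,9)·0.15^9·0.85^0 = 0.0000000
Total = 0.0006340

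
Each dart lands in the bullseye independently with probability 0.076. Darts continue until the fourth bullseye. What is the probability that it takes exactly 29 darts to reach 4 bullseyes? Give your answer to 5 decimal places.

Y = trial on which the fourth success occurs; negative binomial, r=4, p=0.076.
P(Y=29) = C(28,3) · p^4 · (1−p)^25
= 3276 · 3.3362e-05 · 0.13861 = 0.0151495

0.01515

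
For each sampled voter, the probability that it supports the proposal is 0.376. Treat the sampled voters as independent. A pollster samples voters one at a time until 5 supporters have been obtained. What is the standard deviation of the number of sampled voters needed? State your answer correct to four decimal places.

4.6977

Y = total sampled voters until the fifth success; negative binomial with r=5, p=0.376.
SD(Y) = √[r(1−p)/p²] = √(22.068809) = 4.697745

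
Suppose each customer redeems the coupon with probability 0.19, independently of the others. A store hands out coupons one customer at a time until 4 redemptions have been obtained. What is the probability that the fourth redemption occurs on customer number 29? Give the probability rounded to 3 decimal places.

Y = trial on which the fourth success occurs; negative binomial, r=4, p=0.19.
P(Y=29) = C(28,3) · p^4 · (1−p)^25
= 3276 · 0.0013032 · 0.0051538 = 0.02200

0.022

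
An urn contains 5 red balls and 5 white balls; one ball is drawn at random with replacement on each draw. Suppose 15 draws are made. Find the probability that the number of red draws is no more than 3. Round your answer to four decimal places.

0.0176

X ~ Binomial(15, 0.50); P(X ≤ 3) = Σ C(15,k) p^k (1−p)^(15−k) over k:
  k=0: C(15,0)·0.50^0·0.50^15 = 0.000031
  k=1: C(15,1)·0.50^1·0.50^14 = 0.000458
  k=2: C(15,2)·0.50^2·0.50^13 = 0.003204
  k=3: C(15,3)·0.50^3·0.50^12 = 0.013885
Total = 0.017578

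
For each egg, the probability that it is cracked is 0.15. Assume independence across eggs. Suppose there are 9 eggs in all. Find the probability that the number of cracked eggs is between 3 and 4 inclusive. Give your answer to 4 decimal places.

X ~ Binomial(9, 0.15); P(3 ≤ X ≤ 4) = Σ C(9,k) p^k (1−p)^(9−k) over k:
  k=3: C(9,3)·0.15^3·0.85^6 = 0.106922
  k=4: C(9,4)·0.15^4·0.85^5 = 0.028303
Total = 0.135225

0.1352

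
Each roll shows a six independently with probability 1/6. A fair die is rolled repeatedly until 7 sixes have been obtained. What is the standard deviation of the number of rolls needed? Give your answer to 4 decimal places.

14.4914

Y = total rolls until the seventh success; negative binomial with r=7, p=0.166667.
SD(Y) = √[r(1−p)/p²] = √(210.000000) = 14.491377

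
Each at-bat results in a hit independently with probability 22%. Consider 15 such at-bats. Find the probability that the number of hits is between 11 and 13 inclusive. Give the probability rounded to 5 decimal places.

X ~ Binomial(15, 0.22); P(11 ≤ X ≤ 13) = Σ C(15,k) p^k (1−p)^(15−k) over k:
  k=11: C(15,11)·0.22^11·0.78^4 = 0.0000295
  k=12: C(15,12)·0.22^12·0.78^3 = 0.0000028
  k=13: C(15,13)·0.22^13·0.78^2 = 0.0000002
Total = 0.0000325

0.00003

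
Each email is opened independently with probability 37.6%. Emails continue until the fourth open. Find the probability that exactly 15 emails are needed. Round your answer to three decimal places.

Y = trial on which the fourth success occurs; negative binomial, r=4, p=0.376.
P(Y=15) = C(14,3) · p^4 · (1−p)^11
= 364 · 0.019987 · 0.0055851 = 0.04063

0.041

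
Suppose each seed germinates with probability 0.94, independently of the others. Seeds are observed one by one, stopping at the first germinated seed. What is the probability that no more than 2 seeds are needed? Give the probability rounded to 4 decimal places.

0.9964

Y = number of seeds to the first success; geometric, p = 0.94.
P(Y ≤ 2) = 1 − (1−p)^2 = 1 − 0.003600 = 0.996400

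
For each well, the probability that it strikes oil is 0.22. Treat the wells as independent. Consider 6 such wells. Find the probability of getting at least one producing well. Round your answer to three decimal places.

P(at least one) = 1 − P(none) = 1 − (1 − 0.22)^6
= 1 − 0.22520 = 0.77480

0.775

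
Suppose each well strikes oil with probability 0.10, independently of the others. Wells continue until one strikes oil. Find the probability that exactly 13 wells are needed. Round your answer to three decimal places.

0.028

Geometric (trials to first success), p = 0.10.
P(Y = 13) = (1−p)^12 · p = 0.28243 · 0.10 = 0.02824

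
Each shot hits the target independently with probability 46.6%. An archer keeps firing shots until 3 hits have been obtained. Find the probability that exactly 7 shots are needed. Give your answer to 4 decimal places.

0.1234

Y = trial on which the third success occurs; negative binomial, r=3, p=0.466.
P(Y=7) = C(6,2) · p^3 · (1−p)^4
= 15 · 0.10119 · 0.081314 = 0.123428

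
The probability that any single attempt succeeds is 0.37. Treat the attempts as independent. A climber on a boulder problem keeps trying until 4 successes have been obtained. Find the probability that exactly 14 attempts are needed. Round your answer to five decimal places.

Y = trial on which the fourth success occurs; negative binomial, r=4, p=0.37.
P(Y=14) = C(13,3) · p^4 · (1−p)^10
= 286 · 0.018742 · 0.0098493 = 0.0527933

0.05279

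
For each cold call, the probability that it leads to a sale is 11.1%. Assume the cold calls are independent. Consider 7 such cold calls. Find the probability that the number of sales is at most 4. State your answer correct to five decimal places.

0.99971

X ~ Binomial(7, 0.111); P(X ≤ 4) = Σ C(7,k) p^k (1−p)^(7−k) over k:
  k=0: C(7,0)·0.111^0·0.889^7 = 0.4388462
  k=1: C(7,1)·0.111^1·0.889^6 = 0.3835585
  k=2: C(7,2)·0.111^2·0.889^5 = 0.1436726
  k=3: C(7,3)·0.111^3·0.889^4 = 0.0298981
  k=4: C(7,4)·0.111^4·0.889^3 = 0.0037331
Total = 0.9997085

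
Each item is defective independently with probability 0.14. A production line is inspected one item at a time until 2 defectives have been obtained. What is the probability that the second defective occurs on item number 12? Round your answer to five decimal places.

Y = trial on which the second success occurs; negative binomial, r=2, p=0.14.
P(Y=12) = C(11,1) · p^2 · (1−p)^10
= 11 · 0.0196 · 0.2213 = 0.0477126

0.04771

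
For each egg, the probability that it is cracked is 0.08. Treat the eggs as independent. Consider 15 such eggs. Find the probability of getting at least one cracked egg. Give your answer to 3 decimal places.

P(at least one) = 1 − P(none) = 1 − (1 − 0.08)^15
= 1 − 0.28630 = 0.71370

0.714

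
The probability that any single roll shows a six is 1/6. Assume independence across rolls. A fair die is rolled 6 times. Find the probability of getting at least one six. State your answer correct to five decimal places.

0.66510

P(at least one) = 1 − P(none) = 1 − (1 − 0.166667)^6
= 1 − 0.3348980 = 0.6651020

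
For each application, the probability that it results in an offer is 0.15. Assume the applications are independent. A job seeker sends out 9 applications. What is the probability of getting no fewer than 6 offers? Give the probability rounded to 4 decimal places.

X ~ Binomial(9, 0.15); P(X ≥ 6) = Σ C(9,k) p^k (1−p)^(9−k) over k:
  k=6: C(9,6)·0.15^6·0.85^3 = 0.000588
  k=7: C(9,7)·0.15^7·0.85^2 = 0.000044
  k=8: C(9,8)·0.15^8·0.85^1 = 0.000002
  k=9: C(9,9)·0.15^9·0.85^0 = 0.000000
Total = 0.000634

0.0006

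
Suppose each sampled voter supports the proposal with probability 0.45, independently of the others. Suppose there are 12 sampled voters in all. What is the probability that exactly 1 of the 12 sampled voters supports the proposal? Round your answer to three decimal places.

0.008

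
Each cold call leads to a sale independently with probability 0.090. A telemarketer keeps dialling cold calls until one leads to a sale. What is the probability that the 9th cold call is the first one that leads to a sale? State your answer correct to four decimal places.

Geometric (trials to first success), p = 0.09.
P(Y = 9) = (1−p)^8 · p = 0.47025 · 0.09 = 0.042323

0.0423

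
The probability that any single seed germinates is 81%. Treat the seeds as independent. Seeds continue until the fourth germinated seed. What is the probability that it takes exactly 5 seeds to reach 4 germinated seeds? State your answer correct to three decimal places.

Y = trial on which the fourth success occurs; negative binomial, r=4, p=0.81.
P(Y=5) = C(4,3) · p^4 · (1−p)^1
= 4 · 0.43047 · 0.19 = 0.32716

0.327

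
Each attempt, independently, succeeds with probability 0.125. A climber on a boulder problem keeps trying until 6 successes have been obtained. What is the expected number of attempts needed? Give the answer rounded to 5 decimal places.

48.00000

Y = total attempts until the sixth success; negative binomial with r=6, p=0.125.
E[Y] = r / p = 6 / 0.125 = 48.0000000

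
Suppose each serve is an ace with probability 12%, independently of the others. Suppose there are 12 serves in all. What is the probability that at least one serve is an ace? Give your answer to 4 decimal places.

P(at least one) = 1 − P(none) = 1 − (1 − 0.12)^12
= 1 − 0.215671 = 0.784329

0.7843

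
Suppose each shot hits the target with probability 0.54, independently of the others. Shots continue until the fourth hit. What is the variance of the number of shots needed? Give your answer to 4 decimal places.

6.3100

Y = total shots until the fourth success; negative binomial with r=4, p=0.54.
Var(Y) = r(1−p)/p² = 4·0.46 / 0.54² = 6.310014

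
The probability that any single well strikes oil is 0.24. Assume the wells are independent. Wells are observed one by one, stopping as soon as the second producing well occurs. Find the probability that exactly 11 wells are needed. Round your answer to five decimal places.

0.04872

Y = trial on which the second success occurs; negative binomial, r=2, p=0.24.
P(Y=11) = C(10,1) · p^2 · (1−p)^9
= 10 · 0.0576 · 0.084591 = 0.0487242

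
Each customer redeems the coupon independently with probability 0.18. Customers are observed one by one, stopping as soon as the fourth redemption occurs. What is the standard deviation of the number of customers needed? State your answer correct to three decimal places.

10.062

Y = total customers until the fourth success; negative binomial with r=4, p=0.18.
SD(Y) = √[r(1−p)/p²] = √(101.23457) = 10.06154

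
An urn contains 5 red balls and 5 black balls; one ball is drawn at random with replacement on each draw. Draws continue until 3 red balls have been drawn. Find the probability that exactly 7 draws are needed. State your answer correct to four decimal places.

Y = trial on which the third success occurs; negative binomial, r=3, p=0.50.
P(Y=7) = C(6,2) · p^3 · (1−p)^4
= 15 · 0.125 · 0.0625 = 0.117188

0.1172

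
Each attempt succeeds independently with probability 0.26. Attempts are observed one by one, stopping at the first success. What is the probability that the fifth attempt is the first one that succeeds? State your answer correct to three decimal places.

0.078

Geometric (trials to first success), p = 0.26.
P(Y = 5) = (1−p)^4 · p = 0.29987 · 0.26 = 0.07797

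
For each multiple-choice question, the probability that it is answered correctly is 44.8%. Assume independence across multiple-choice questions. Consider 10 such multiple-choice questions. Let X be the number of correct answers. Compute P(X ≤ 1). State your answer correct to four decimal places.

X ~ Binomial(10, 0.448); P(X ≤ 1) = Σ C(10,k) p^k (1−p)^(10−k) over k:
  k=0: C(10,0)·0.448^0·0.552^10 = 0.002627
  k=1: C(10,1)·0.448^1·0.552^9 = 0.021317
Total = 0.023944

0.0239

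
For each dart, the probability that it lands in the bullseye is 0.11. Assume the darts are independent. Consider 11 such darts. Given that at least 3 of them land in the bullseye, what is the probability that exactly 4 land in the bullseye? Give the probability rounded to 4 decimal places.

X ~ Binomial(11, 0.11). Want P(X=4 | X≥3) = P(X=4) / P(X≥3).
P(X=4) = C(11,4)·0.11^4·0.89^7 = 0.021371
P(X≥3) = 1 − 0.277517 − 0.377299 − 0.233162 = 0.112022
Ratio = 0.021371 / 0.112022 = 0.190771

0.1908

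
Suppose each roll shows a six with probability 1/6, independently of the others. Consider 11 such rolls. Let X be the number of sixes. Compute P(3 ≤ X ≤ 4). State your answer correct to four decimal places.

0.2487

X ~ Binomial(11, 0.166667); P(3 ≤ X ≤ 4) = Σ C(11,k) p^k (1−p)^(11−k) over k:
  k=3: C(11,3)·0.166667^3·0.833333^8 = 0.177656
  k=4: C(11,4)·0.166667^4·0.833333^7 = 0.071062
Total = 0.248719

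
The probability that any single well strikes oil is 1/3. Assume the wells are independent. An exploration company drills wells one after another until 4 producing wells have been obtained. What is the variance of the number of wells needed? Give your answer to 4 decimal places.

24.0000

Y = total wells until the fourth success; negative binomial with r=4, p=0.333333.
Var(Y) = r(1−p)/p² = 4·0.666667 / 0.333333² = 24.000000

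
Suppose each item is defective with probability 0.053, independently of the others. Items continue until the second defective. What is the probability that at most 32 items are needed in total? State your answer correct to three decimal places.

0.511

Finishing within 32 items ⇔ at least 2 successes in the first 32. With X ~ Binomial(32, 0.053), P(Y ≤ 32) = 1 − P(X ≤ 1).
  k=0: C(32,0)·0.053^0·0.947^32 = 0.17506
  k=1: C(32,1)·0.053^1·0.947^31 = 0.31353
1 − 0.48859 = 0.51141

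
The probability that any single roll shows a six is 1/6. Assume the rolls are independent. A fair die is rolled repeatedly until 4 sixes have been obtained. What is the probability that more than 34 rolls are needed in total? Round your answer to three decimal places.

0.159

Needing more than 34 rolls ⇔ fewer than 4 successes in the first 34. With X ~ Binomial(34, 0.166667), P(Y > 34) = P(X ≤ 3).
  k=0: C(34,0)·0.166667^0·0.833333^34 = 0.00203
  k=1: C(34,1)·0.166667^1·0.833333^33 = 0.01381
  k=2: C(34,2)·0.166667^2·0.833333^32 = 0.04559
  k=3: C(34,3)·0.166667^3·0.833333^31 = 0.09726
P(X ≤ 3) = 0.15869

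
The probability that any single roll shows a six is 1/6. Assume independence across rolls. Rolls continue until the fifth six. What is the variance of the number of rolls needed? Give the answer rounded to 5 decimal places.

Y = total rolls until the fifth success; negative binomial with r=5, p=0.166667.
Var(Y) = r(1−p)/p² = 5·0.833333 / 0.166667² = 150.0000000

150.00000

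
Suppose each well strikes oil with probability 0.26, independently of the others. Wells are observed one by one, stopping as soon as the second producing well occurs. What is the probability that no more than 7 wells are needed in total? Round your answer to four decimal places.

0.5796

Finishing within 7 wells ⇔ at least 2 successes in the first 7. With X ~ Binomial(7, 0.26), P(Y ≤ 7) = 1 − P(X ≤ 1).
  k=0: C(7,0)·0.26^0·0.74^7 = 0.121513
  k=1: C(7,1)·0.26^1·0.74^6 = 0.298856
1 − 0.420369 = 0.579631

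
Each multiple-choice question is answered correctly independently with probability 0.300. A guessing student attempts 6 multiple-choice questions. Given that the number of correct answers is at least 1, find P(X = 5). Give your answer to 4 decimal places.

X ~ Binomial(6, 0.30). Want P(X=5 | X≥1) = P(X=5) / P(X≥1).
P(X=5) = C(6,5)·0.30^5·0.70^1 = 0.010206
P(X≥1) = 1 − 0.117649 = 0.882351
Ratio = 0.010206 / 0.882351 = 0.011567

0.0116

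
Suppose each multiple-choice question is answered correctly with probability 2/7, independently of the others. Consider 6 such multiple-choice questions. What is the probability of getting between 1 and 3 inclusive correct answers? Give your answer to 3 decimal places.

0.807

X ~ Binomial(6, 0.285714); P(1 ≤ X ≤ 3) = Σ C(6,k) p^k (1−p)^(6−k) over k:
  k=1: C(6,1)·0.285714^1·0.714286^5 = 0.31874
  k=2: C(6,2)·0.285714^2·0.714286^4 = 0.31874
  k=3: C(6,3)·0.285714^3·0.714286^3 = 0.17000
Total = 0.80749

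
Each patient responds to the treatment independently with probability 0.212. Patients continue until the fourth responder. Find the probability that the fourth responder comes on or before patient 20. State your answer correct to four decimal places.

Finishing within 20 patients ⇔ at least 4 successes in the first 20. With X ~ Binomial(20, 0.212), P(Y ≤ 20) = 1 − P(X ≤ 3).
  k=0: C(20,0)·0.212^0·0.788^20 = 0.008522
  k=1: C(20,1)·0.212^1·0.788^19 = 0.045853
  k=2: C(20,2)·0.212^2·0.788^18 = 0.117192
  k=3: C(20,3)·0.212^3·0.788^17 = 0.189173
1 − 0.360739 = 0.639261

0.6393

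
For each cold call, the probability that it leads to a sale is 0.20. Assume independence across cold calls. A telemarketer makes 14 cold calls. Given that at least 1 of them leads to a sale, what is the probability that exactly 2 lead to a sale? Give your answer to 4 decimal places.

X ~ Binomial(14, 0.20). Want P(X=2 | X≥1) = P(X=2) / P(X≥1).
P(X=2) = C(14,2)·0.20^2·0.80^12 = 0.250139
P(X≥1) = 1 − 0.043980 = 0.956020
Ratio = 0.250139 / 0.956020 = 0.261646

0.2616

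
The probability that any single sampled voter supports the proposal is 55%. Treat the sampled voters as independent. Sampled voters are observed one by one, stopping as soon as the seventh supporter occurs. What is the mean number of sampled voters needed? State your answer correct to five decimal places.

Y = total sampled voters until the seventh success; negative binomial with r=7, p=0.55.
E[Y] = r / p = 7 / 0.55 = 12.7272727

12.72727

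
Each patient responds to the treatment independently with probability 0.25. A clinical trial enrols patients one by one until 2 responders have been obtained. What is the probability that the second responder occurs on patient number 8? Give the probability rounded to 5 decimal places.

Y = trial on which the second success occurs; negative binomial, r=2, p=0.25.
P(Y=8) = C(7,1) · p^2 · (1−p)^6
= 7 · 0.0625 · 0.17798 = 0.0778656

0.07787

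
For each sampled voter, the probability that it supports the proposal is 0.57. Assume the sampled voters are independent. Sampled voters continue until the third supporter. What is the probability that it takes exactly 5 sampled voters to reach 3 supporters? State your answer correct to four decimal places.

0.2055

Y = trial on which the third success occurs; negative binomial, r=3, p=0.57.
P(Y=5) = C(4,2) · p^3 · (1−p)^2
= 6 · 0.18519 · 0.1849 = 0.205453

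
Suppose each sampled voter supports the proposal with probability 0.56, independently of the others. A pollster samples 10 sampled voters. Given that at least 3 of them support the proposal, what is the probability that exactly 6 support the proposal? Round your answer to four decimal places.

0.2486

X ~ Binomial(10, 0.56). Want P(X=6 | X≥3) = P(X=6) / P(X≥3).
P(X=6) = C(10,6)·0.56^6·0.44^4 = 0.242749
P(X≥3) = 1 − 0.000272 − 0.003461 − 0.019825 = 0.976442
Ratio = 0.242749 / 0.976442 = 0.248606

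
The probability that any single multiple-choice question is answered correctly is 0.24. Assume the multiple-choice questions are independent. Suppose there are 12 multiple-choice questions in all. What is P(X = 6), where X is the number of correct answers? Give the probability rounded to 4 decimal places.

0.0340

X ~ Binomial(n=12, p=0.24).
P(X=6) = C(12,6) · p^6 · (1−p)^6
= 924 · 0.0001911 · 0.1927 = 0.034027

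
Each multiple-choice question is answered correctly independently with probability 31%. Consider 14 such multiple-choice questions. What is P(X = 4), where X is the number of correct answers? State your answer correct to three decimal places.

0.226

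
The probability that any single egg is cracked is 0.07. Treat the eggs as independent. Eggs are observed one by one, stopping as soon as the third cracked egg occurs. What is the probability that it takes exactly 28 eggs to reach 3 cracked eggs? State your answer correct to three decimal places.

Y = trial on which the third success occurs; negative binomial, r=3, p=0.07.
P(Y=28) = C(27,2) · p^3 · (1−p)^25
= 351 · 0.000343 · 0.16296 = 0.01962

0.020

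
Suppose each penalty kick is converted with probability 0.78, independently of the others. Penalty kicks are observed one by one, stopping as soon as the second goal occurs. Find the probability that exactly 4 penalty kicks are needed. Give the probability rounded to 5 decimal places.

0.08834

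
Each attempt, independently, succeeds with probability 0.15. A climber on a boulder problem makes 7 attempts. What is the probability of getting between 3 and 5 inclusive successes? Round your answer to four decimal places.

X ~ Binomial(7, 0.15); P(3 ≤ X ≤ 5) = Σ C(7,k) p^k (1−p)^(7−k) over k:
  k=3: C(7,3)·0.15^3·0.85^4 = 0.061662
  k=4: C(7,4)·0.15^4·0.85^3 = 0.010882
  k=5: C(7,5)·0.15^5·0.85^2 = 0.001152
Total = 0.073696

0.0737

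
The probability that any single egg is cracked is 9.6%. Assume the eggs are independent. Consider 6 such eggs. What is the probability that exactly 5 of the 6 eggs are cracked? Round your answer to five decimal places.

X ~ Binomial(n=6, p=0.096).
P(X=5) = C(6,5) · p^5 · (1−p)^1
= 6 · 8.1537e-06 · 0.904 = 0.0000442

0.00004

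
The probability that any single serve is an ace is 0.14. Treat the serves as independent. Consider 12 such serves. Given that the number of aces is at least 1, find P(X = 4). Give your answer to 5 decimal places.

0.06803

X ~ Binomial(12, 0.14). Want P(X=4 | X≥1) = P(X=4) / P(X≥1).
P(X=4) = C(12,4)·0.14^4·0.86^8 = 0.0568990
P(X≥1) = 1 − 0.1636746 = 0.8363254
Ratio = 0.0568990 / 0.8363254 = 0.0680346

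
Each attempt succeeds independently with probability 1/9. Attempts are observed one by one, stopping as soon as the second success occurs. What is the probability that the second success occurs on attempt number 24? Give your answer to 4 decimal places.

Y = trial on which the second success occurs; negative binomial, r=2, p=0.111111.
P(Y=24) = C(23,1) · p^2 · (1−p)^22
= 23 · 0.012346 · 0.074928 = 0.021276

0.0213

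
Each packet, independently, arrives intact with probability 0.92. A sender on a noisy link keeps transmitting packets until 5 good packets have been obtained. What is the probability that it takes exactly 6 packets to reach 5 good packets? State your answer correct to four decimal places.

0.2636

Y = trial on which the fifth success occurs; negative binomial, r=5, p=0.92.
P(Y=6) = C(5,4) · p^5 · (1−p)^1
= 5 · 0.65908 · 0.08 = 0.263633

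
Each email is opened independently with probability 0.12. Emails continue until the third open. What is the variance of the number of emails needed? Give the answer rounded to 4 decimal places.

183.3333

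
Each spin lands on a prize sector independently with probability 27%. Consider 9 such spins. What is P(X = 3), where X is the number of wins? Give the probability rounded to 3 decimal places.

X ~ Binomial(n=9, p=0.27).
P(X=3) = C(9,3) · p^3 · (1−p)^6
= 84 · 0.019683 · 0.15133 = 0.25021

0.250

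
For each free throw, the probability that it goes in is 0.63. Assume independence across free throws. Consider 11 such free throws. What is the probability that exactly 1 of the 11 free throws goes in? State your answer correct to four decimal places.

X ~ Binomial(n=11, p=0.63).
P(X=1) = C(11,1) · p^1 · (1−p)^10
= 11 · 0.63 · 4.8086e-05 = 0.000333

0.0003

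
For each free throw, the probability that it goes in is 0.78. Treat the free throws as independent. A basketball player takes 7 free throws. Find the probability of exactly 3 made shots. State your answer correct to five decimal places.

X ~ Binomial(n=7, p=0.78).
P(X=3) = C(7,3) · p^3 · (1−p)^4
= 35 · 0.47455 · 0.0023426 = 0.0389083

0.03891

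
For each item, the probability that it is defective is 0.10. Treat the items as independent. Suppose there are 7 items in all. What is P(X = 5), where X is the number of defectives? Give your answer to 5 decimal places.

X ~ Binomial(n=7, p=0.10).
P(X=5) = C(7,5) · p^5 · (1−p)^2
= 21 · 1e-05 · 0.81 = 0.0001701

0.00017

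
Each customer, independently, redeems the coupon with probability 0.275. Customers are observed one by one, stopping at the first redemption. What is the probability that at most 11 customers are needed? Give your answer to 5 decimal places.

Y = number of customers to the first success; geometric, p = 0.275.
P(Y ≤ 11) = 1 − (1−p)^11 = 1 − 0.0290883 = 0.9709117

0.97091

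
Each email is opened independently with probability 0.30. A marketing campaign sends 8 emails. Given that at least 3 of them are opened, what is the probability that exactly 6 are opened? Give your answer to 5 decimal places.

X ~ Binomial(8, 0.30). Want P(X=6 | X≥3) = P(X=6) / P(X≥3).
P(X=6) = C(8,6)·0.30^6·0.70^2 = 0.0100019
P(X≥3) = 1 − 0.0576480 − 0.1976503 − 0.2964755 = 0.4482262
Ratio = 0.0100019 / 0.4482262 = 0.0223144

0.02231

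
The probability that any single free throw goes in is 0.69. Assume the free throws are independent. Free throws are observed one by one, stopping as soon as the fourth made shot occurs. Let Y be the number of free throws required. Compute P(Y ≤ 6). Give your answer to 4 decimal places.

0.7256

Finishing within 6 free throws ⇔ at least 4 successes in the first 6. With X ~ Binomial(6, 0.69), P(Y ≤ 6) = 1 − P(X ≤ 3).
  k=0: C(6,0)·0.69^0·0.31^6 = 0.000888
  k=1: C(6,1)·0.69^1·0.31^5 = 0.011852
  k=2: C(6,2)·0.69^2·0.31^4 = 0.065953
  k=3: C(6,3)·0.69^3·0.31^3 = 0.195732
1 − 0.274425 = 0.725575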